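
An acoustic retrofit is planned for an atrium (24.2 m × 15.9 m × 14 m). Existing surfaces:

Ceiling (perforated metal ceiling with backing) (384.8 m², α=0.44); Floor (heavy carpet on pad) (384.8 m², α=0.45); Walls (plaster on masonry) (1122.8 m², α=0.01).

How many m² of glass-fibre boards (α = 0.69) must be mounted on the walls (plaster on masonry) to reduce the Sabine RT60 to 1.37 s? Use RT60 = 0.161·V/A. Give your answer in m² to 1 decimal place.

410.8

Total absorption A₁ = 384.8·0.44 + 384.8·0.45 + 1122.8·0.01
  = 169.312 + 173.160 + 11.228 = 353.700 m² sabins.
Required A₂ = 0.161·5386.92/1.37 = 633.061 sabins.
Absorption to add: 633.061 − 353.700 = 279.361 sabins.
Net gain per m²: Δα = 0.69 − 0.01 = 0.68.
Panel area = 279.361 / 0.68 = 410.8 m².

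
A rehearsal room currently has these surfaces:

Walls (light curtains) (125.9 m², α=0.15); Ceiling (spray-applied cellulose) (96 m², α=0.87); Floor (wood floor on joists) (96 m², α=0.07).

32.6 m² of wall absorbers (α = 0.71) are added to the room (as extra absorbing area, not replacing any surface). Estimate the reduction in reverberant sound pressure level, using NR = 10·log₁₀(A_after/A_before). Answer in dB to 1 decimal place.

Total absorption A_before = 125.9×0.15 + 96×0.87 + 96×0.07
  = 18.885 + 83.520 + 6.720 = 109.125 m² sabins.
Treatment contributes 32.6·0.71 = 23.146 sabins.
New total A_after = 132.271 sabins.
NR = 10·log₁₀(132.271/109.125) = 0.8 dB.

0.8 dB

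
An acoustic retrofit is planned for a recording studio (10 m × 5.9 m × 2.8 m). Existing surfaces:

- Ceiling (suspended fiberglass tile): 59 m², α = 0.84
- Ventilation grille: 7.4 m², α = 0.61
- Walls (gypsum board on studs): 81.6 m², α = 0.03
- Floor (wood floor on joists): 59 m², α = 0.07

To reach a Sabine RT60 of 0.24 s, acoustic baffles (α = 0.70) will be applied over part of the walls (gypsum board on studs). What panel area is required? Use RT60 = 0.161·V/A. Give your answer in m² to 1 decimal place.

Equivalent absorption area: A₁ = 59×0.84 + 7.4×0.61 + 81.6×0.03 + 59×0.07 = 60.652 m².
V = 165.2 m³. Target absorption A₂ = 0.161 × 165.2 / 0.24 = 110.822 sabins.
ΔA needed = 110.822 − 60.652 = 50.170 sabins.
Each m² of panel replacing the walls (gypsum board on studs) adds (0.70 − 0.03) = 0.67 sabins.
Panel area = 50.170 / 0.67 = 74.9 m².

74.9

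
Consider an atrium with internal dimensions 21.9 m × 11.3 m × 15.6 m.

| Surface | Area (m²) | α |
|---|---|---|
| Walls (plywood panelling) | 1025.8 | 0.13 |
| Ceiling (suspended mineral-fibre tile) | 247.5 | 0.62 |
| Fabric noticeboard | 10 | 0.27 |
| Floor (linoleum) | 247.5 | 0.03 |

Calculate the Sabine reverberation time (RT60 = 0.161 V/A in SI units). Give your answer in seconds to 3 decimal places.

2.093 s

Summing Sᵢαᵢ: 133.354 + 153.450 + 2.700 + 7.425 → A = 296.929 sabins.
Room volume: 3860.532 m³.
T = 0.161 V/A = 0.161·3860.532/296.929 = 2.093 s.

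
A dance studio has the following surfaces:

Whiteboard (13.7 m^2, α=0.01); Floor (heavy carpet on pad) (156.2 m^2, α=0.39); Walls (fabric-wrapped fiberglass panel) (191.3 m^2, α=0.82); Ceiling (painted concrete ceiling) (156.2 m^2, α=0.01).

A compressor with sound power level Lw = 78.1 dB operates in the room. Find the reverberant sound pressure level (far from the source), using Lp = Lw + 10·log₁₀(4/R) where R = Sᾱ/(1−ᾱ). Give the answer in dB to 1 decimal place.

Σ(Sᵢαᵢ) = 13.7×0.01 + 156.2×0.39 + 191.3×0.82 + 156.2×0.01 = 219.483; total area S = 517.4 m^2.
ᾱ = 219.483/517.4 = 0.4242; R = Sᾱ/(1−ᾱ) = 219.483/(1−0.4242) = 381.179 m^2.
Lp = 78.1 + 10·log₁₀(4/381.179) = 78.1 + (-19.79) = 58.3 dB.

58.3 dB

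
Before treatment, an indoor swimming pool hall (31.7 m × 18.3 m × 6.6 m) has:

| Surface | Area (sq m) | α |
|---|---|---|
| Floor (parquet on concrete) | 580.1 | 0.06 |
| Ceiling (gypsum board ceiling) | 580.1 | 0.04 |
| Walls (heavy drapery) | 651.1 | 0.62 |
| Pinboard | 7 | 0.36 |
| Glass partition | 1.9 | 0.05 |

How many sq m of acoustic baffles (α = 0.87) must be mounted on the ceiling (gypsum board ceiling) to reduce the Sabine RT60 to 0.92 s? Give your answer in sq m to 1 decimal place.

A₁ = Σ Sᵢαᵢ = 580.1·0.06 + 580.1·0.04 + 651.1·0.62 + 7·0.36 + 1.9·0.05 = 464.307 sabins.
V = 3828.726 m³. Target absorption A₂ = 0.161 × 3828.726 / 0.92 = 670.027 sabins.
Absorption to add: 670.027 − 464.307 = 205.720 sabins.
Each sq m of panel replacing the ceiling (gypsum board ceiling) adds (0.87 − 0.04) = 0.83 sabins.
Area = ΔA/Δα = 205.720/0.83 = 247.9 sq m.

247.9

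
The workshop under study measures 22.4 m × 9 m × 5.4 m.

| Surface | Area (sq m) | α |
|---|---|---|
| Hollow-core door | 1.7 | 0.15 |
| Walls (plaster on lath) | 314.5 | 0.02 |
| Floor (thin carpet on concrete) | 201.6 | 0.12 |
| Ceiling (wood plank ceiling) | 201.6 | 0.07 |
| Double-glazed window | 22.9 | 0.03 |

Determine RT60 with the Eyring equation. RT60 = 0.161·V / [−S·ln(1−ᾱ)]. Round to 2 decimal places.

3.73 seconds

Total surface area S = 1.7 + 314.5 + 201.6 + 201.6 + 22.9 = 742.3 sq m.
Absorption A = 1.7×0.15 + 314.5×0.02 + 201.6×0.12 + 201.6×0.07 + 22.9×0.03 = 45.536 sabins.
Mean coefficient ᾱ = A/S = 0.0613.
Eyring denominator: −S ln(1−ᾱ) = 46.957.
V = 22.4 × 9 × 5.4 = 1088.64 m³.
RT60 = 0.161 × 1088.64 / 46.957 = 3.73 s.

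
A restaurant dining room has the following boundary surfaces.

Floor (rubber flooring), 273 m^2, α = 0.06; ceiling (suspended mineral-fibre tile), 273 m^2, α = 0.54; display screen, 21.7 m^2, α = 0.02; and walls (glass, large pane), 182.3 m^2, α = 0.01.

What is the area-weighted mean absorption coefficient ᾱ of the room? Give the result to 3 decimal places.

0.221

Total surface area S = 750.0 m^2.
A = 273·0.06 + 273·0.54 + 21.7·0.02 + 182.3·0.01 = 166.057 sabins.
ᾱ = 166.057 / 750.0 = 0.221.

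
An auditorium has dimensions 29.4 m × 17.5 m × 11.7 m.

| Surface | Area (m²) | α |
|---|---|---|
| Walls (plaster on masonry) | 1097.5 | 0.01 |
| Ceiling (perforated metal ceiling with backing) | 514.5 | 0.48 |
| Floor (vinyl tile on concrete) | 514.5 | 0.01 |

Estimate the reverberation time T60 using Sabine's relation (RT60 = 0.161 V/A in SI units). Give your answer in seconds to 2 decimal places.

A = Σ Sᵢαᵢ = 1097.5*0.01 + 514.5*0.48 + 514.5*0.01 = 263.080 sabins.
V = 29.4·17.5·11.7 = 6019.65 m³.
Sabine: RT60 = 0.161 × 6019.65 / 263.080 = 3.68 s.

3.68 sec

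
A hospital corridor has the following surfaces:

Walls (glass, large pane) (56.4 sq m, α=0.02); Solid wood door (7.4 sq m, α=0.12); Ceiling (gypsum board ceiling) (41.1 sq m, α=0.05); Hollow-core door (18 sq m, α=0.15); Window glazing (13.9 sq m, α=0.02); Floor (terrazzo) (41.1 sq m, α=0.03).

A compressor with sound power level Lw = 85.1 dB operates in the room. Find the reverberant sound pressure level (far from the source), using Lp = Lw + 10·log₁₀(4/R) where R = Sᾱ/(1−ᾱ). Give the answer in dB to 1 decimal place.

Σ(Sᵢαᵢ) = 56.4×0.02 + 7.4×0.12 + 41.1×0.05 + 18×0.15 + 13.9×0.02 + 41.1×0.03 = 8.282; total area S = 177.9 sq m.
ᾱ = 8.282/177.9 = 0.0466; R = Sᾱ/(1−ᾱ) = 8.282/(1−0.0466) = 8.687 sq m.
Lp = Lw + 10 log₁₀(4/R) = 85.1 -3.37 = 81.7 dB.

81.7 dB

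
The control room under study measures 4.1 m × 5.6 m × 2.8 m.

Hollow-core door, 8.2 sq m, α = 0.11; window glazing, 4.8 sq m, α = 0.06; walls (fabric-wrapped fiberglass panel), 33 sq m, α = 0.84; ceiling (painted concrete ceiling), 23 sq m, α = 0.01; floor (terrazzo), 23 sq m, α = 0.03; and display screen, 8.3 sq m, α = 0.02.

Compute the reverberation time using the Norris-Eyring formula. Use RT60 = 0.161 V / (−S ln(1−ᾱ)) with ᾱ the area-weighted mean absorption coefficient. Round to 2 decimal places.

S = Σ Sᵢ = 100.3 sq m.
Σ(Sᵢαᵢ) = 8.2·0.11 + 4.8·0.06 + 33·0.84 + 23·0.01 + 23·0.03 + 8.3·0.02 = 29.996.
ᾱ = 29.996 / 100.3 = 0.2991.
−S·ln(1−ᾱ) = −100.3 × ln(1 − 0.2991) = 35.646.
V = 4.1 × 5.6 × 2.8 = 64.288 m³.
T = 0.161·V/[−S·ln(1−ᾱ)] = 0.161·64.288/35.646 = 0.29 s.

0.29 seconds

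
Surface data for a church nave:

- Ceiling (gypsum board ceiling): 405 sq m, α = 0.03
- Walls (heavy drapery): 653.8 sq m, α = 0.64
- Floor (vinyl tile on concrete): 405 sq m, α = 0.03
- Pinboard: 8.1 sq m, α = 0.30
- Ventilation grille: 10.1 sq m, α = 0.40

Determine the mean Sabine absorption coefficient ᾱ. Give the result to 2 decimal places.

Total surface area S = 1482.0 sq m.
Weighted sum Σ Sα = 449.202.
ᾱ = 449.202 / 1482.0 = 0.30.

0.30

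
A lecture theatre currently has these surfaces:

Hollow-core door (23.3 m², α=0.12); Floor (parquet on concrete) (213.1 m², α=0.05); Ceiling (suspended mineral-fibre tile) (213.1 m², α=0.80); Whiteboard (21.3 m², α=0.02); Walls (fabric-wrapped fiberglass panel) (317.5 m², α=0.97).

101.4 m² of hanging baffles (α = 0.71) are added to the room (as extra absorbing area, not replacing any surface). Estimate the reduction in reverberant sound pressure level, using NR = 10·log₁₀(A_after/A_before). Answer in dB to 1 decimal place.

Summing Sᵢαᵢ: 2.796 + 10.655 + 170.480 + 0.426 + 307.975 → A_before = 492.332 sabins.
Added absorption = 101.4 × 0.71 = 71.994 sabins.
New total A_after = 564.326 sabins.
Reduction = 10 log₁₀(A_after/A_before) = 10 log₁₀(1.1462) = 0.6 dB.

0.6 dB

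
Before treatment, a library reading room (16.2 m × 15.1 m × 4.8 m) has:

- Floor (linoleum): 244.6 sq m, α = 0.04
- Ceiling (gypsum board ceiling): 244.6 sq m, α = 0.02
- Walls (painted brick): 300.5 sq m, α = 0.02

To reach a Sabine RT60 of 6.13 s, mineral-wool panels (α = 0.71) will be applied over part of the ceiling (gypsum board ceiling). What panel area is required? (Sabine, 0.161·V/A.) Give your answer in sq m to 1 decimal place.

14.7

Equivalent absorption area: A₁ = 244.6×0.04 + 244.6×0.02 + 300.5×0.02 = 20.686 sq m.
V = 1174.176 m³. Target absorption A₂ = 0.161 × 1174.176 / 6.13 = 30.839 sabins.
ΔA needed = 30.839 − 20.686 = 10.153 sabins.
Net gain per sq m: Δα = 0.71 − 0.02 = 0.69.
Area = ΔA/Δα = 10.153/0.69 = 14.7 sq m.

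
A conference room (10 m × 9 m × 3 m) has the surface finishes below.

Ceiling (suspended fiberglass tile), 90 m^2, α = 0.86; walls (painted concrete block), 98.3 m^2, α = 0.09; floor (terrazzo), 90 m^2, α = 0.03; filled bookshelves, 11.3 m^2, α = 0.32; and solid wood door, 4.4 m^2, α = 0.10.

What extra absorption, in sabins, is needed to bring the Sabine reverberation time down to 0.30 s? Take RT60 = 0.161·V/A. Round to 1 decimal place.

51.9 sabins

Summing Sᵢαᵢ: 77.400 + 8.847 + 2.700 + 3.616 + 0.440 → A₁ = 93.003 sabins.
Target A₂ = 0.161·270/0.30 = 144.900 sabins (V = 270 m³).
Shortfall: 144.900 − 93.003 = 51.9 sabins.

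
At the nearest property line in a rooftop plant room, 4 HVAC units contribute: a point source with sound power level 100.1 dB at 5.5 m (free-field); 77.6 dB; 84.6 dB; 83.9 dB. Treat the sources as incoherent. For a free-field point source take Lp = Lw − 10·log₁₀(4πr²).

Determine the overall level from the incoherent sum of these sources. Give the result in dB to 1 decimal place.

Source at 5.5 m: Lp = 100.1 − 10·log₁₀(4π·5.5²) = 100.1 − 10·log₁₀(380.133) = 74.3 dB.
Converting to relative power and adding: 10^(74.3/10) + 10^(77.6/10) + 10^(84.6/10) + 10^(83.9/10) = 6.183e+08.
Back to dB: 10·log₁₀ Σ = 87.9 dB.

87.9 dB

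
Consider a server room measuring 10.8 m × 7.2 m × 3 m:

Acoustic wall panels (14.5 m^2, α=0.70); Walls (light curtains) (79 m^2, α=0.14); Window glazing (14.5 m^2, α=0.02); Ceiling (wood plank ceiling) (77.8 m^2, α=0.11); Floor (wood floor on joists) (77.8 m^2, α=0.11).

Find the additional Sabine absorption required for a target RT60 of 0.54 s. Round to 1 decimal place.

30.9 sabins

A₁ = Σ Sᵢαᵢ = 14.5·0.70 + 79·0.14 + 14.5·0.02 + 77.8·0.11 + 77.8·0.11 = 38.616 sabins.
V = 233.28 m³. Required absorption A₂ = 0.161 × 233.28 / 0.54 = 69.552 sabins.
Shortfall: 69.552 − 38.616 = 30.9 sabins.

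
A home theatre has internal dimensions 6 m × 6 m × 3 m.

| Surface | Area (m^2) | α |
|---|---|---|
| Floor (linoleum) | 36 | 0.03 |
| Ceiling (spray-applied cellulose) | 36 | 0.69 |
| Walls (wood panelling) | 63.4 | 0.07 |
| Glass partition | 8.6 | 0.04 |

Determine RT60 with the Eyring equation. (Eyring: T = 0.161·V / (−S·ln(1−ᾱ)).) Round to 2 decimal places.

S = Σ Sᵢ = 144.0 m^2.
Σ(Sᵢαᵢ) = 36·0.03 + 36·0.69 + 63.4·0.07 + 8.6·0.04 = 30.702.
Mean coefficient ᾱ = A/S = 0.2132.
Eyring denominator: −S ln(1−ᾱ) = 34.528.
V = 6 × 6 × 3 = 108 m³.
T = 0.161·V/[−S·ln(1−ᾱ)] = 0.161·108/34.528 = 0.50 s.

0.50 sec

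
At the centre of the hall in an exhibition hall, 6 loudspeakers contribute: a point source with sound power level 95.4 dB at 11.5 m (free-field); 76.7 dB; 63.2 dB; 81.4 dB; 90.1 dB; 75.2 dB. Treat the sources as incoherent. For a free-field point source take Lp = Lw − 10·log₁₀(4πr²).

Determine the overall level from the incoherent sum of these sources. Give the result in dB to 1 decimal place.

Source at 11.5 m: Lp = 95.4 − 10·log₁₀(4π·11.5²) = 95.4 − 10·log₁₀(1661.903) = 63.2 dB.
Σ 10^(Lᵢ/10) = 1.245e+09.
Combined level = 10 log₁₀(1.245e+09) = 91.0 dB.

91.0 dB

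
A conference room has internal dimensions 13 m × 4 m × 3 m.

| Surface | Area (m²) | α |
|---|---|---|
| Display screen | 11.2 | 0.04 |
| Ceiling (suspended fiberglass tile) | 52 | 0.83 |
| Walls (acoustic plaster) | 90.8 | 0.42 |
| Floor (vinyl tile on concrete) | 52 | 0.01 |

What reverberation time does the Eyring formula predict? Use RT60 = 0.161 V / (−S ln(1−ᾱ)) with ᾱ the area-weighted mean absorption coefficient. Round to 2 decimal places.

Total surface area S = 11.2 + 52 + 90.8 + 52 = 206.0 m².
Σ(Sᵢαᵢ) = 11.2·0.04 + 52·0.83 + 90.8·0.42 + 52·0.01 = 82.264.
ᾱ = 82.264 / 206.0 = 0.3993.
Eyring denominator: −S ln(1−ᾱ) = 104.990.
V = 13 × 4 × 3 = 156 m³.
T = 0.161·V/[−S·ln(1−ᾱ)] = 0.161·156/104.990 = 0.24 s.

0.24 sec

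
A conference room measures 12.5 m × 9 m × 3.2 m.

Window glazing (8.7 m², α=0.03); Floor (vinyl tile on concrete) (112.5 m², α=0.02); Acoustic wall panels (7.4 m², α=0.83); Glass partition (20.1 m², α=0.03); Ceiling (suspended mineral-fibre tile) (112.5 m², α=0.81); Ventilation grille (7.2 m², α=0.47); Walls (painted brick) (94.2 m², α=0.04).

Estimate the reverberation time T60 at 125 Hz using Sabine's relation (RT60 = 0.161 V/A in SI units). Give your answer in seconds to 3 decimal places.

Summing Sᵢαᵢ: 0.261 + 2.250 + 6.142 + 0.603 + 91.125 + 3.384 + 3.768 → A = 107.533 sabins.
V = 12.5·9·3.2 = 360 m³.
T = 0.161 V/A = 0.161·360/107.533 = 0.539 s.

0.539 s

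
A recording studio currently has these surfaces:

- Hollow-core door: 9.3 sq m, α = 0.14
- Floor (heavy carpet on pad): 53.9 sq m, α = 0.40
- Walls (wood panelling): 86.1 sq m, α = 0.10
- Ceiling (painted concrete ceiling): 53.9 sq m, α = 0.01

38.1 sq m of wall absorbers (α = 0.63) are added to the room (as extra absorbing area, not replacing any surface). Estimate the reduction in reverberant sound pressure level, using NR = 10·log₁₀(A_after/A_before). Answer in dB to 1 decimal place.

Total absorption A_before = 9.3×0.14 + 53.9×0.40 + 86.1×0.10 + 53.9×0.01
  = 1.302 + 21.560 + 8.610 + 0.539 = 32.011 sq m sabins.
Treatment contributes 38.1·0.63 = 24.003 sabins.
New total A_after = 56.014 sabins.
NR = 10·log₁₀(56.014/32.011) = 2.4 dB.

2.4 dB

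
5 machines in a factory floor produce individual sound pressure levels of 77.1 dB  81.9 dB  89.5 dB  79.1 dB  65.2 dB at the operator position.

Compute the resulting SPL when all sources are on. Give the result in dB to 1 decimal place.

90.7 dB

Σ 10^(Lᵢ/10) = 1.182e+09.
Combined level = 10 log₁₀(1.182e+09) = 90.7 dB.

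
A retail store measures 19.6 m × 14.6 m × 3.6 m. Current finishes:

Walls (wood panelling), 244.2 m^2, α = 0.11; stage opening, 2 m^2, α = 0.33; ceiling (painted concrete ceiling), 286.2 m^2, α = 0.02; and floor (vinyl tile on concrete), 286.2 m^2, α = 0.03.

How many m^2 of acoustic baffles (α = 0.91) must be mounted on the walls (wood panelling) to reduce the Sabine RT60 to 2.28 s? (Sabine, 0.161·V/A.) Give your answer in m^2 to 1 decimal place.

38.6

Summing Sᵢαᵢ: 26.862 + 0.660 + 5.724 + 8.586 → A₁ = 41.832 sabins.
Required A₂ = 0.161·1030.176/2.28 = 72.745 sabins.
ΔA needed = 72.745 − 41.832 = 30.913 sabins.
Each m^2 of panel replacing the walls (wood panelling) adds (0.91 − 0.11) = 0.80 sabins.
Area = ΔA/Δα = 30.913/0.80 = 38.6 m^2.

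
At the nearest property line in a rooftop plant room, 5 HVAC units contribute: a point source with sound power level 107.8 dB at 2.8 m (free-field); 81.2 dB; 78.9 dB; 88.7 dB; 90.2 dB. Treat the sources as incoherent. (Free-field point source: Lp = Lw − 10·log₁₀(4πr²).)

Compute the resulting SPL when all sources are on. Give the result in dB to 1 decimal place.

Source at 2.8 m: Lp = 107.8 − 10·log₁₀(4π·2.8²) = 107.8 − 10·log₁₀(98.520) = 87.9 dB.
Sum in the linear (power) domain: Σ 10^(Lᵢ/10) = 10^(87.9/10) + 10^(81.2/10) + 10^(78.9/10) + 10^(88.7/10) + 10^(90.2/10) = 2.614e+09.
Back to dB: 10·log₁₀ Σ = 94.2 dB.

94.2 dB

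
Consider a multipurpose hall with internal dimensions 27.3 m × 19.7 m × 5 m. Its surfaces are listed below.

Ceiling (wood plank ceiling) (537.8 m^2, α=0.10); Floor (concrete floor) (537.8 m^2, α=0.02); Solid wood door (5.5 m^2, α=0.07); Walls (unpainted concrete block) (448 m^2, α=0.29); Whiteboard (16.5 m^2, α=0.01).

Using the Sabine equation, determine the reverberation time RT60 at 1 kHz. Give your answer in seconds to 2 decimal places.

2.22 seconds

Equivalent absorption area: A = 537.8×0.10 + 537.8×0.02 + 5.5×0.07 + 448×0.29 + 16.5×0.01 = 195.006 m^2.
Volume V = 27.3 × 19.7 × 5 = 2689.05 m³.
Sabine: RT60 = 0.161 × 2689.05 / 195.006 = 2.22 s.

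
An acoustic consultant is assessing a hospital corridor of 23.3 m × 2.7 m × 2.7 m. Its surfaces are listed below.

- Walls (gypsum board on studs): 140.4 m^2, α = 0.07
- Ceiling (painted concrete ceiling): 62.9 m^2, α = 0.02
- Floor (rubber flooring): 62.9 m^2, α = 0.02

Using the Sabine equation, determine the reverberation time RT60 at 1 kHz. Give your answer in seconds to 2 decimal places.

2.22 seconds

Summing Sᵢαᵢ: 9.828 + 1.258 + 1.258 → A = 12.344 sabins.
V = 23.3·2.7·2.7 = 169.857 m³.
T = 0.161 V/A = 0.161·169.857/12.344 = 2.22 s.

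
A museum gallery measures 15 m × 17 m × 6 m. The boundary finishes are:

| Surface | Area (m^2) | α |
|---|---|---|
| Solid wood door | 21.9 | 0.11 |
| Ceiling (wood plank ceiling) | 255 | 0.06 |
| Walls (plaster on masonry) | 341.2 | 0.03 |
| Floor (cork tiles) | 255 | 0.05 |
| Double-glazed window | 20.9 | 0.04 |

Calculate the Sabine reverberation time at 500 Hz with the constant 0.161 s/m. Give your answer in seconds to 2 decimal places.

Equivalent absorption area: A = 21.9*0.11 + 255*0.06 + 341.2*0.03 + 255*0.05 + 20.9*0.04 = 41.531 m^2.
Room volume: 1530 m³.
T = 0.161 V/A = 0.161·1530/41.531 = 5.93 s.

5.93 seconds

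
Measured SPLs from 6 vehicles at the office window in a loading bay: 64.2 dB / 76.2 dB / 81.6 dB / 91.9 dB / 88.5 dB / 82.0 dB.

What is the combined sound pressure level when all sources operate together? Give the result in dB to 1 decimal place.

94.2 dB

Sum in the linear (power) domain: Σ 10^(Lᵢ/10) = 10^(64.2/10) + 10^(76.2/10) + 10^(81.6/10) + 10^(91.9/10) + 10^(88.5/10) + 10^(82.0/10) = 2.604e+09.
Back to dB: 10·log₁₀ Σ = 94.2 dB.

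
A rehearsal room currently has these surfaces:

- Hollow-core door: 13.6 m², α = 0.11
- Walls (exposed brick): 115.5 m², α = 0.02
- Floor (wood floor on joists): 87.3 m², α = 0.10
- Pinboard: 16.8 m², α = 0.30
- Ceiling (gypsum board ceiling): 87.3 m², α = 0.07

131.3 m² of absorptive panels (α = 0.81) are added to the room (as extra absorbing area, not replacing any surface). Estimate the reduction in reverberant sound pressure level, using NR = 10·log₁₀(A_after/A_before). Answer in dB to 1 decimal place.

A_before = Σ Sᵢαᵢ = 13.6*0.11 + 115.5*0.02 + 87.3*0.10 + 16.8*0.30 + 87.3*0.07 = 23.687 sabins.
Treatment contributes 131.3·0.81 = 106.353 sabins.
A_after = 23.687 + 106.353 = 130.040 sabins.
Reduction = 10 log₁₀(A_after/A_before) = 10 log₁₀(5.4899) = 7.4 dB.

7.4 dB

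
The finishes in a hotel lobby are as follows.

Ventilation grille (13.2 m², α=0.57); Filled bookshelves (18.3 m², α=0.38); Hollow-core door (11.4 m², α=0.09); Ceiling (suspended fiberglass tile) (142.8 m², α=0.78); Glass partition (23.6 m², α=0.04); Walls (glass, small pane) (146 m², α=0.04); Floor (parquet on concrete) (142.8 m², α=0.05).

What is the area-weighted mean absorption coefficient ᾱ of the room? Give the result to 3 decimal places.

S = Σ Sᵢ = 13.2 + 18.3 + 11.4 + 142.8 + 23.6 + 146 + 142.8 = 498.1 m².
A = 13.2×0.57 + 18.3×0.38 + 11.4×0.09 + 142.8×0.78 + 23.6×0.04 + 146×0.04 + 142.8×0.05 = 140.812 sabins.
ᾱ = A/S = 0.283.

0.283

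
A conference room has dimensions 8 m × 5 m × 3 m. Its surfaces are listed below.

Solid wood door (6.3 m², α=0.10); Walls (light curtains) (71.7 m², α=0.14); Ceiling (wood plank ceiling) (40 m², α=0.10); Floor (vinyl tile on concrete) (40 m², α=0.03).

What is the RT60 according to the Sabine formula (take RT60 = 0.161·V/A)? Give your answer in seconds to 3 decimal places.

1.218 s

A = Σ Sᵢαᵢ = 6.3·0.10 + 71.7·0.14 + 40·0.10 + 40·0.03 = 15.868 sabins.
Room volume: 120 m³.
T = 0.161 V/A = 0.161·120/15.868 = 1.218 s.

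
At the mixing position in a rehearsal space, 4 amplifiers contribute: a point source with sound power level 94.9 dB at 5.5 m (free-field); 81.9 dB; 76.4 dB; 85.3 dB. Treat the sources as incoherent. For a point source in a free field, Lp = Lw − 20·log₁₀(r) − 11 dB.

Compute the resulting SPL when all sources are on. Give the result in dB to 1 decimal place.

Source at 5.5 m: Lp = 94.9 − 20·log₁₀(5.5) − 11 = 69.1 dB.
Σ 10^(Lᵢ/10) = 5.455e+08.
Back to dB: 10·log₁₀ Σ = 87.4 dB.

87.4 dB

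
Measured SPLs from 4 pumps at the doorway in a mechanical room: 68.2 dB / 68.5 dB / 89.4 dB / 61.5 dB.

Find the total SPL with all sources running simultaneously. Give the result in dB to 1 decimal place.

Converting to relative power and adding: 10^(68.2/10) + 10^(68.5/10) + 10^(89.4/10) + 10^(61.5/10) = 8.861e+08.
Back to dB: 10·log₁₀ Σ = 89.5 dB.

89.5 dB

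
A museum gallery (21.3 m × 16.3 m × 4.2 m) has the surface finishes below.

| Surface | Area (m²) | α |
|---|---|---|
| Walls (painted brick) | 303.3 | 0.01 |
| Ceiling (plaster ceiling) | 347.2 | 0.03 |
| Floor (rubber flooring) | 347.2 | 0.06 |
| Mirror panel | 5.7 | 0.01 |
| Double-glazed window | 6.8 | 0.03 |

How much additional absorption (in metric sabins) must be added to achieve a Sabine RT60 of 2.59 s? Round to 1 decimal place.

56.1 sabins

Equivalent absorption area: A₁ = 303.3·0.01 + 347.2·0.03 + 347.2·0.06 + 5.7·0.01 + 6.8·0.03 = 34.542 m².
Target A₂ = 0.161·1458.198/2.59 = 90.645 sabins (V = 1458.198 m³).
Additional absorption ΔA = 90.645 − 34.542 = 56.1 sabins.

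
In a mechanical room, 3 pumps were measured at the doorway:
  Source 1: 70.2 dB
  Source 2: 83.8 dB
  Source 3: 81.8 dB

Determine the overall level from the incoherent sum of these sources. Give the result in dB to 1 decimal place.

Σ 10^(Lᵢ/10) = 4.017e+08.
L_total = 10·log₁₀(4.017e+08) = 86.0 dB.

86.0 dB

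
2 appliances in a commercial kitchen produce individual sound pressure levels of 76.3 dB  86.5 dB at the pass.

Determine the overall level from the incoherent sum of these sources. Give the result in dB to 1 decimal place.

86.9 dB

Converting to relative power and adding: 10^(76.3/10) + 10^(86.5/10) = 4.893e+08.
L_total = 10·log₁₀(4.893e+08) = 86.9 dB.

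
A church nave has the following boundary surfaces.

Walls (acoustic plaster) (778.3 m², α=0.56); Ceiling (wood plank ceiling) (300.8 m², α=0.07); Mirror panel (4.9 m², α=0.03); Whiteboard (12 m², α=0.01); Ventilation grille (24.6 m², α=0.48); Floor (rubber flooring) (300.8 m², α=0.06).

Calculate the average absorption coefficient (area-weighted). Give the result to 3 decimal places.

Total surface area S = 1421.4 m².
Σ(Sᵢαᵢ) = 778.3×0.56 + 300.8×0.07 + 4.9×0.03 + 12×0.01 + 24.6×0.48 + 300.8×0.06 = 487.027.
ᾱ = A/S = 0.343.

0.343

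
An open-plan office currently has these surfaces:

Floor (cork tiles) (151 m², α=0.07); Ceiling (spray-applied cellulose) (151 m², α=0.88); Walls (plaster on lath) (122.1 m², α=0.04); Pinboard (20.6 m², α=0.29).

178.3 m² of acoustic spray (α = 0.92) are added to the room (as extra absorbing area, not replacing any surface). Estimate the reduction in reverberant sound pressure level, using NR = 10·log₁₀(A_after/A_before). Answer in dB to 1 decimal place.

Summing Sᵢαᵢ: 10.570 + 132.880 + 4.884 + 5.974 → A_before = 154.308 sabins.
Treatment contributes 178.3·0.92 = 164.036 sabins.
A_after = 154.308 + 164.036 = 318.344 sabins.
Reduction = 10 log₁₀(A_after/A_before) = 10 log₁₀(2.0630) = 3.1 dB.

3.1 dB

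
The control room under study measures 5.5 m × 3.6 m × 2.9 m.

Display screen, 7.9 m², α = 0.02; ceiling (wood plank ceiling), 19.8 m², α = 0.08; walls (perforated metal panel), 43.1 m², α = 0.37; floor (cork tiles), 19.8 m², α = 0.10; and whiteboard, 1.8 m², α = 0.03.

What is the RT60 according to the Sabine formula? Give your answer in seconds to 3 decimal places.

Equivalent absorption area: A = 7.9·0.02 + 19.8·0.08 + 43.1·0.37 + 19.8·0.10 + 1.8·0.03 = 19.723 m².
Room volume: 57.42 m³.
RT60 = 0.161 · V / A = 0.161 × 57.42 / 19.723 = 0.469 s.

0.469 s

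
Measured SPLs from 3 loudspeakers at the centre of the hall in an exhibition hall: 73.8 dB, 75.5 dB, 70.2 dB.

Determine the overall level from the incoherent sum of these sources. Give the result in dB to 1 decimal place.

78.4 dB

Sum in the linear (power) domain: Σ 10^(Lᵢ/10) = 10^(73.8/10) + 10^(75.5/10) + 10^(70.2/10) = 6.994e+07.
Back to dB: 10·log₁₀ Σ = 78.4 dB.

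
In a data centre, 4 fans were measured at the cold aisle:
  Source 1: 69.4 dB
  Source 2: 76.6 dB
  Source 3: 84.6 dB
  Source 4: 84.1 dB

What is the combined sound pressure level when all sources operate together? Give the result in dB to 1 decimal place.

87.8 dB

Sum in the linear (power) domain: Σ 10^(Lᵢ/10) = 10^(69.4/10) + 10^(76.6/10) + 10^(84.6/10) + 10^(84.1/10) = 5.999e+08.
Back to dB: 10·log₁₀ Σ = 87.8 dB.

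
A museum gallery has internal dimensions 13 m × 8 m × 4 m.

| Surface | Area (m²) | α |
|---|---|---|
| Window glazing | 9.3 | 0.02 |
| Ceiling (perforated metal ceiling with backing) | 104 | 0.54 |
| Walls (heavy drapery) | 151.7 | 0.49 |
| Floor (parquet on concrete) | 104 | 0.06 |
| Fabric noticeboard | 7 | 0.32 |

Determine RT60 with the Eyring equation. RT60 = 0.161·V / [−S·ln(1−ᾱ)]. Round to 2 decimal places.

0.39 s

S = Σ Sᵢ = 376.0 m².
Σ(Sᵢαᵢ) = 9.3×0.02 + 104×0.54 + 151.7×0.49 + 104×0.06 + 7×0.32 = 139.159.
ᾱ = 139.159 / 376.0 = 0.3701.
Eyring denominator: −S ln(1−ᾱ) = 173.785.
V = 13 × 8 × 4 = 416 m³.
RT60 = 0.161 × 416 / 173.785 = 0.39 s.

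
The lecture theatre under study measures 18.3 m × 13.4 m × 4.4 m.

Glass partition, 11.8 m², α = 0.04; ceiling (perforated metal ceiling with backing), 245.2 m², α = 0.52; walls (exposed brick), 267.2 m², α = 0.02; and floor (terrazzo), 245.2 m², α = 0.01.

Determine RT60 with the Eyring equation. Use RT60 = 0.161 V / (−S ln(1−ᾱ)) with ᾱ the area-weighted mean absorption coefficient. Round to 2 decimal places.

1.16 s

S = Σ Sᵢ = 769.4 m².
Σ(Sᵢαᵢ) = 11.8·0.04 + 245.2·0.52 + 267.2·0.02 + 245.2·0.01 = 135.772.
Mean coefficient ᾱ = A/S = 0.1765.
Eyring denominator: −S ln(1−ᾱ) = 149.411.
V = 18.3 × 13.4 × 4.4 = 1078.968 m³.
RT60 = 0.161 × 1078.968 / 149.411 = 1.16 s.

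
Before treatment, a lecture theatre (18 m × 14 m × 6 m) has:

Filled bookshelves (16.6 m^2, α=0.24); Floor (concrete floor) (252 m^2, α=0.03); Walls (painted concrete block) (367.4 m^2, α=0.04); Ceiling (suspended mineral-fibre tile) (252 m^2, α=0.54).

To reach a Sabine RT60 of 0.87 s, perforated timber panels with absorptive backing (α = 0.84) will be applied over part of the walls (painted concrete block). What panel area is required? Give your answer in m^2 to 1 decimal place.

146.9

Equivalent absorption area: A₁ = 16.6×0.24 + 252×0.03 + 367.4×0.04 + 252×0.54 = 162.320 m^2.
Required A₂ = 0.161·1512/0.87 = 279.807 sabins.
ΔA needed = 279.807 − 162.320 = 117.487 sabins.
Net gain per m^2: Δα = 0.84 − 0.04 = 0.80.
Panel area = 117.487 / 0.80 = 146.9 m^2.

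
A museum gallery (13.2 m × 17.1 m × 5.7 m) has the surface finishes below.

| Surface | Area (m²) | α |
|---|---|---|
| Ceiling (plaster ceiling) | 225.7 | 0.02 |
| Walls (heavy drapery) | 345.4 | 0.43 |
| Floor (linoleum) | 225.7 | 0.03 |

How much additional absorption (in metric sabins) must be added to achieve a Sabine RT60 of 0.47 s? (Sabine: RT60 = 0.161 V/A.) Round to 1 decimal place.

280.9 sabins

Total absorption A₁ = 225.7×0.02 + 345.4×0.43 + 225.7×0.03
  = 4.514 + 148.522 + 6.771 = 159.807 m² sabins.
V = 1286.604 m³. Required absorption A₂ = 0.161 × 1286.604 / 0.47 = 440.730 sabins.
Shortfall: 440.730 − 159.807 = 280.9 sabins.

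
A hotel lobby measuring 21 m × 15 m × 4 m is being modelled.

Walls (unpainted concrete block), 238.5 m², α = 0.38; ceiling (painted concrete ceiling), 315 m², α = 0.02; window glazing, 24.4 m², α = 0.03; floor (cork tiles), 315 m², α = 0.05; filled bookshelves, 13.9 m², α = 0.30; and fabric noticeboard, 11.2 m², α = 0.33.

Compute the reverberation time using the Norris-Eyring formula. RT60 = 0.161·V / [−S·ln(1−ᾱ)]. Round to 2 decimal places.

Total surface area S = 238.5 + 315 + 24.4 + 315 + 13.9 + 11.2 = 918.0 m².
Absorption A = 238.5×0.38 + 315×0.02 + 24.4×0.03 + 315×0.05 + 13.9×0.30 + 11.2×0.33 = 121.278 sabins.
Mean coefficient ᾱ = A/S = 0.1321.
Eyring denominator: −S ln(1−ᾱ) = 130.061.
V = 21 × 15 × 4 = 1260 m³.
T = 0.161·V/[−S·ln(1−ᾱ)] = 0.161·1260/130.061 = 1.56 s.

1.56 sec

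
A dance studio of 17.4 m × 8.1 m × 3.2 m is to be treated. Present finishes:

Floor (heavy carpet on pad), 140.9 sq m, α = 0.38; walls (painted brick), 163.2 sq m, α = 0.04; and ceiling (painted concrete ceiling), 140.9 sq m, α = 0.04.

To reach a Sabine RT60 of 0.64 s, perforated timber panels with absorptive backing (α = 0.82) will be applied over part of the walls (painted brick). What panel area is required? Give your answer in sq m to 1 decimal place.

Total absorption A₁ = 140.9*0.38 + 163.2*0.04 + 140.9*0.04
  = 53.542 + 6.528 + 5.636 = 65.706 sq m sabins.
Required A₂ = 0.161·451.008/0.64 = 113.457 sabins.
ΔA needed = 113.457 − 65.706 = 47.751 sabins.
Net gain per sq m: Δα = 0.82 − 0.04 = 0.78.
Area = ΔA/Δα = 47.751/0.78 = 61.2 sq m.

61.2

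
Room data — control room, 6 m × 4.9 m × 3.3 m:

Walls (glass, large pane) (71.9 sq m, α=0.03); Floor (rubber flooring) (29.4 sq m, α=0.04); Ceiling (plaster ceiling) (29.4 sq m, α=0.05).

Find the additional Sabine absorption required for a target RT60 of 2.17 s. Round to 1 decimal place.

Summing Sᵢαᵢ: 2.157 + 1.176 + 1.470 → A₁ = 4.803 sabins.
For T = 2.17 s, need A₂ = 0.161·V/T = 0.161·97.02/2.17 = 7.198 sabins.
ΔA = A₂ − A₁ = 7.198 − 4.803 = 2.4 sabins.

2.4 sabins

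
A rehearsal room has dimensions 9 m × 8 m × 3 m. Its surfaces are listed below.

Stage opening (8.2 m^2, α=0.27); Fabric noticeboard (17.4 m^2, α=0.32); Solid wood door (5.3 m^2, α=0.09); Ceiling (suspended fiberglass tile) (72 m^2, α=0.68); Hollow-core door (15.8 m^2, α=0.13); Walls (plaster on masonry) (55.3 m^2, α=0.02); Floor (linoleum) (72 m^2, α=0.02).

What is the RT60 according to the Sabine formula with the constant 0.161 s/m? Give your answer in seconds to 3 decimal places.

A = Σ Sᵢαᵢ = 8.2×0.27 + 17.4×0.32 + 5.3×0.09 + 72×0.68 + 15.8×0.13 + 55.3×0.02 + 72×0.02 = 61.819 sabins.
Volume V = 9 × 8 × 3 = 216 m³.
RT60 = 0.161 · V / A = 0.161 × 216 / 61.819 = 0.563 s.

0.563 sec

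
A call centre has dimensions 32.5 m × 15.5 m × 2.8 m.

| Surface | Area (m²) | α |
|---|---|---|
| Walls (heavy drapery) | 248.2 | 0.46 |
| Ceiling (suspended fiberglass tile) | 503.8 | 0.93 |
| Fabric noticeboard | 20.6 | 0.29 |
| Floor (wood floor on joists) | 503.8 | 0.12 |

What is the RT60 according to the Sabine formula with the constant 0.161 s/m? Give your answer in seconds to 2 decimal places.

0.35 s

Total absorption A = 248.2×0.46 + 503.8×0.93 + 20.6×0.29 + 503.8×0.12
  = 114.172 + 468.534 + 5.974 + 60.456 = 649.136 m² sabins.
Room volume: 1410.5 m³.
T = 0.161 V/A = 0.161·1410.5/649.136 = 0.35 s.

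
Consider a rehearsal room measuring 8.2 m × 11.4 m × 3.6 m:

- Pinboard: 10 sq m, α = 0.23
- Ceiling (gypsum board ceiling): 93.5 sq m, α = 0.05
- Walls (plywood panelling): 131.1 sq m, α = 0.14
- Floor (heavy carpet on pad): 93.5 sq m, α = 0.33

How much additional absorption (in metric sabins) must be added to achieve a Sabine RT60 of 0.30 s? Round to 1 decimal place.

Total absorption A₁ = 10*0.23 + 93.5*0.05 + 131.1*0.14 + 93.5*0.33
  = 2.300 + 4.675 + 18.354 + 30.855 = 56.184 sq m sabins.
Target A₂ = 0.161·336.528/0.30 = 180.603 sabins (V = 336.528 m³).
ΔA = A₂ − A₁ = 180.603 − 56.184 = 124.4 sabins.

124.4 sabins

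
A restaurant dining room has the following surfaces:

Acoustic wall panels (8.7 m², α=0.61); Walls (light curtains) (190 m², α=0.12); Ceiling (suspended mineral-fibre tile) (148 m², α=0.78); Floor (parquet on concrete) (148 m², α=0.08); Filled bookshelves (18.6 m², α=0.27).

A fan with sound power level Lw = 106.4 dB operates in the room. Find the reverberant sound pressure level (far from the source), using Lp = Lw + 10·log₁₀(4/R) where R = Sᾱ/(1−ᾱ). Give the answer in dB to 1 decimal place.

88.7 dB

A = 160.409 sabins; S = 513.3 m².
ᾱ = 160.409/513.3 = 0.3125; R = Sᾱ/(1−ᾱ) = 160.409/(1−0.3125) = 233.322 m².
Lp = 106.4 + 10·log₁₀(4/233.322) = 106.4 + (-17.66) = 88.7 dB.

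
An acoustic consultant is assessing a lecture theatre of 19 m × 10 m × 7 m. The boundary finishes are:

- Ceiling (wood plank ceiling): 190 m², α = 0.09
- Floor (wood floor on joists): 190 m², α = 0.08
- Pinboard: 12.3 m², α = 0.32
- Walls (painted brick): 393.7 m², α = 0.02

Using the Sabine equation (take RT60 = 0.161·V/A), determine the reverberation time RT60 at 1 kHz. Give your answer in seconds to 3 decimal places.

4.854 s

Summing Sᵢαᵢ: 17.100 + 15.200 + 3.936 + 7.874 → A = 44.110 sabins.
Room volume: 1330 m³.
RT60 = 0.161 · V / A = 0.161 × 1330 / 44.110 = 4.854 s.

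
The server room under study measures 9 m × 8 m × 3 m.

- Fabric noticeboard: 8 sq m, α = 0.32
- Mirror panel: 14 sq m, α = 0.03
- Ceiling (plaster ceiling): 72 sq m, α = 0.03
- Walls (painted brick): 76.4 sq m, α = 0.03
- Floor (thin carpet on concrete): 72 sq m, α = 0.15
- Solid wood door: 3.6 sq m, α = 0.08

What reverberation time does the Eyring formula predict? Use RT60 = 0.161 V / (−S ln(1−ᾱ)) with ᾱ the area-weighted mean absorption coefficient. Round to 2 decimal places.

Total surface area S = 8 + 14 + 72 + 76.4 + 72 + 3.6 = 246.0 sq m.
Absorption A = 8×0.32 + 14×0.03 + 72×0.03 + 76.4×0.03 + 72×0.15 + 3.6×0.08 = 18.520 sabins.
ᾱ = 18.520 / 246.0 = 0.0753.
Eyring denominator: −S ln(1−ᾱ) = 19.258.
V = 9 × 8 × 3 = 216 m³.
RT60 = 0.161 × 216 / 19.258 = 1.81 s.

1.81 sec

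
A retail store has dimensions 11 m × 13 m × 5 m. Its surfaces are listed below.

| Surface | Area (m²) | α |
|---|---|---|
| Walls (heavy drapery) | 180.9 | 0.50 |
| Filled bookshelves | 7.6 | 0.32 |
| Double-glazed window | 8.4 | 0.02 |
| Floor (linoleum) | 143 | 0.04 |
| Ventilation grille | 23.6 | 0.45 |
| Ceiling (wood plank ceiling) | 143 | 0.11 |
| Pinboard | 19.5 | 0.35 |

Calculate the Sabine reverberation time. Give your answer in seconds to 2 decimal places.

0.87 s

Total absorption A = 180.9·0.50 + 7.6·0.32 + 8.4·0.02 + 143·0.04 + 23.6·0.45 + 143·0.11 + 19.5·0.35
  = 90.450 + 2.432 + 0.168 + 5.720 + 10.620 + 15.730 + 6.825 = 131.945 m² sabins.
Room volume: 715 m³.
Sabine: RT60 = 0.161 × 715 / 131.945 = 0.87 s.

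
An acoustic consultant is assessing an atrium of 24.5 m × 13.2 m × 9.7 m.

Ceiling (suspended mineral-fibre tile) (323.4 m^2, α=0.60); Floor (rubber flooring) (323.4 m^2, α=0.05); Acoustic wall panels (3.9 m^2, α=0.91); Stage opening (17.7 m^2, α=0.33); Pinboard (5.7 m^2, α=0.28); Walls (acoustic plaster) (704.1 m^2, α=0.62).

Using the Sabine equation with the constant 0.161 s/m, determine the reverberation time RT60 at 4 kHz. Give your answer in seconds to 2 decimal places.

0.77 s

A = Σ Sᵢαᵢ = 323.4*0.60 + 323.4*0.05 + 3.9*0.91 + 17.7*0.33 + 5.7*0.28 + 704.1*0.62 = 657.738 sabins.
V = 24.5·13.2·9.7 = 3136.98 m³.
Sabine: RT60 = 0.161 × 3136.98 / 657.738 = 0.77 s.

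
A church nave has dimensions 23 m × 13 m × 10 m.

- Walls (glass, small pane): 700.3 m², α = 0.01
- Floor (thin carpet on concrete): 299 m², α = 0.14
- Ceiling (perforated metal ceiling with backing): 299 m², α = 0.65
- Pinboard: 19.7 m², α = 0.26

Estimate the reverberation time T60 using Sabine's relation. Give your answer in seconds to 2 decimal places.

Total absorption A = 700.3*0.01 + 299*0.14 + 299*0.65 + 19.7*0.26
  = 7.003 + 41.860 + 194.350 + 5.122 = 248.335 m² sabins.
V = 23·13·10 = 2990 m³.
T = 0.161 V/A = 0.161·2990/248.335 = 1.94 s.

1.94 sec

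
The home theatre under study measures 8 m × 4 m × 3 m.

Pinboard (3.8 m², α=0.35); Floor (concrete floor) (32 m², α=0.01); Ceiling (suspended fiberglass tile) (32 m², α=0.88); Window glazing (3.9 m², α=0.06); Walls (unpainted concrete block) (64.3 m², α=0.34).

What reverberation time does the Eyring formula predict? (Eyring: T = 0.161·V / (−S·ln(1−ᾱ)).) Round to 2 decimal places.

0.24 sec

Total surface area S = 3.8 + 32 + 32 + 3.9 + 64.3 = 136.0 m².
Absorption A = 3.8×0.35 + 32×0.01 + 32×0.88 + 3.9×0.06 + 64.3×0.34 = 51.906 sabins.
Mean coefficient ᾱ = A/S = 0.3817.
−S·ln(1−ᾱ) = −136.0 × ln(1 − 0.3817) = 65.386.
V = 8 × 4 × 3 = 96 m³.
T = 0.161·V/[−S·ln(1−ᾱ)] = 0.161·96/65.386 = 0.24 s.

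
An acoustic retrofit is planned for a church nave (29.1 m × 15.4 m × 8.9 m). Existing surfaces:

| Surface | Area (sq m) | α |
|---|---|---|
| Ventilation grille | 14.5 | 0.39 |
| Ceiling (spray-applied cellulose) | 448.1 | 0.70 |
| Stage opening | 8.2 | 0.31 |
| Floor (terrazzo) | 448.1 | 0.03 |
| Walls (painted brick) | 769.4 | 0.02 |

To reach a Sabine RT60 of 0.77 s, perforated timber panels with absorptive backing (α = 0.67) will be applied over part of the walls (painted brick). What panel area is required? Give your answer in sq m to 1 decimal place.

743.5

Summing Sᵢαᵢ: 5.655 + 313.670 + 2.542 + 13.443 + 15.388 → A₁ = 350.698 sabins.
V = 3988.446 m³. Target absorption A₂ = 0.161 × 3988.446 / 0.77 = 833.948 sabins.
Absorption to add: 833.948 − 350.698 = 483.250 sabins.
Each sq m of panel replacing the walls (painted brick) adds (0.67 − 0.02) = 0.65 sabins.
Panel area = 483.250 / 0.65 = 743.5 sq m.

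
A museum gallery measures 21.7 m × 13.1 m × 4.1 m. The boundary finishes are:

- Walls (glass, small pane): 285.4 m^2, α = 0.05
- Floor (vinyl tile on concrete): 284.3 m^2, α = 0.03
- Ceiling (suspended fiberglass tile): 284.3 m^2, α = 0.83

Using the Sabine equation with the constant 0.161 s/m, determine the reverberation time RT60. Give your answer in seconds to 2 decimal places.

A = Σ Sᵢαᵢ = 285.4×0.05 + 284.3×0.03 + 284.3×0.83 = 258.768 sabins.
Room volume: 1165.507 m³.
T = 0.161 V/A = 0.161·1165.507/258.768 = 0.73 s.

0.73 sec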